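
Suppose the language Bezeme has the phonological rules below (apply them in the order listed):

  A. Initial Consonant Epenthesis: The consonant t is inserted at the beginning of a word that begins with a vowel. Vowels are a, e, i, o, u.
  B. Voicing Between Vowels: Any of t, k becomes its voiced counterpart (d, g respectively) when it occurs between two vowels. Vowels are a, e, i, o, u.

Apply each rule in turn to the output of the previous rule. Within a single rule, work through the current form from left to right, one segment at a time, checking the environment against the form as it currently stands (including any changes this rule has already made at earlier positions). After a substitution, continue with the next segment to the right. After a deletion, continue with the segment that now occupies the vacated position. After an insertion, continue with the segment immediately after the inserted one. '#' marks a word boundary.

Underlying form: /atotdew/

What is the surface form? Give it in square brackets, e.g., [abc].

A Initial Consonant Epenthesis: [atotdew] → [tatotdew]
B Voicing Between Vowels: [tatotdew] → [tadotdew]

[tadotdew]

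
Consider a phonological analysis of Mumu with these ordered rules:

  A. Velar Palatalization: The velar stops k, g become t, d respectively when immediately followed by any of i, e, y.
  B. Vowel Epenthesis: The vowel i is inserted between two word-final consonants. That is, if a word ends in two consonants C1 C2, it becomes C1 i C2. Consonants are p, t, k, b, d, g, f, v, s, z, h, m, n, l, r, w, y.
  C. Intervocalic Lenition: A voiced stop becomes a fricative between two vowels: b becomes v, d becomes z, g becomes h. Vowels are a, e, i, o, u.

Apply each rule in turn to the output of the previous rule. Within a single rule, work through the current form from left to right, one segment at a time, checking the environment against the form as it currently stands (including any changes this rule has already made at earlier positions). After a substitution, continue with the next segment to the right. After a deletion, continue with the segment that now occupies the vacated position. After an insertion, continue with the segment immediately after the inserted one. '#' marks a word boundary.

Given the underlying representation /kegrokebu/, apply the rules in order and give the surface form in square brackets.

[tegrotevu]

A Velar Palatalization: [kegrokebu] → [tegrotebu]
B Vowel Epenthesis: no change — [tegrotebu]
C Intervocalic Lenition: [tegrotebu] → [tegrotevu]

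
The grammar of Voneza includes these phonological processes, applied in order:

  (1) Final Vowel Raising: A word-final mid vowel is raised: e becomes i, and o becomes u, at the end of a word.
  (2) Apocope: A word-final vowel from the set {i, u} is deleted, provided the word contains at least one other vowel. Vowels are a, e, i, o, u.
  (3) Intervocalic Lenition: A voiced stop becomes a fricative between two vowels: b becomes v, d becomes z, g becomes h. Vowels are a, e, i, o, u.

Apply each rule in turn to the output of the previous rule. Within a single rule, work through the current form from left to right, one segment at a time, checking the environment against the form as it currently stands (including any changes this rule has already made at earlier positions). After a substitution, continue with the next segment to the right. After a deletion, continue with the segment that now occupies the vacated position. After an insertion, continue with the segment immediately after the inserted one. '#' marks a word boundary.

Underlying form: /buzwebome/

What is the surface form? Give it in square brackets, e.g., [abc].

[buzwevom]

(1) Final Vowel Raising: [buzwebome] → [buzwebomi]
(2) Apocope: [buzwebomi] → [buzwebom]
(3) Intervocalic Lenition: [buzwebom] → [buzwevom]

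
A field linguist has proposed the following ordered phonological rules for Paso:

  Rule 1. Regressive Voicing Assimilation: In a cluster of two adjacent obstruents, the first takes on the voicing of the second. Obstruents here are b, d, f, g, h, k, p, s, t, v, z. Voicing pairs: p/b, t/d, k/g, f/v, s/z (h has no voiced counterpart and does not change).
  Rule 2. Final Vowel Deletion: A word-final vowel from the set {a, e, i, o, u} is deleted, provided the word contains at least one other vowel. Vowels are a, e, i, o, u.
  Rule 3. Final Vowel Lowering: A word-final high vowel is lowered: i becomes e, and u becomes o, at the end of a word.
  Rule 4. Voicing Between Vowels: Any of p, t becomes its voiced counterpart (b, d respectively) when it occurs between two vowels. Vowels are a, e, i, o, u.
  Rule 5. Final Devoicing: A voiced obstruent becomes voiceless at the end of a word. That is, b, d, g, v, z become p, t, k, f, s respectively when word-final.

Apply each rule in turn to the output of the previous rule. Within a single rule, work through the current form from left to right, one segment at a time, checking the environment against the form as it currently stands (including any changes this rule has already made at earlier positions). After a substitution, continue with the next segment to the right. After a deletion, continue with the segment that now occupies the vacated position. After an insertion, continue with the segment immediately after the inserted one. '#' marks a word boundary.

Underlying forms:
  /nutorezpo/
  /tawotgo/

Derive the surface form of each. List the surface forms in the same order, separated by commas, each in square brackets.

/nutorezpo/:
  Rule 1 Regressive Voicing Assimilation: [nutorezpo] → [nutorespo]
  Rule 2 Final Vowel Deletion: [nutorespo] → [nutoresp]
  Rule 3 Final Vowel Lowering: no change — [nutoresp]
  Rule 4 Voicing Between Vowels: [nutoresp] → [nudoresp]
  Rule 5 Final Devoicing: no change — [nudoresp]
/tawotgo/:
  Rule 1 Regressive Voicing Assimilation: [tawotgo] → [tawodgo]
  Rule 2 Final Vowel Deletion: [tawodgo] → [tawodg]
  Rule 3 Final Vowel Lowering: no change — [tawodg]
  Rule 4 Voicing Between Vowels: no change — [tawodg]
  Rule 5 Final Devoicing: [tawodg] → [tawodk]

[nudoresp], [tawodk]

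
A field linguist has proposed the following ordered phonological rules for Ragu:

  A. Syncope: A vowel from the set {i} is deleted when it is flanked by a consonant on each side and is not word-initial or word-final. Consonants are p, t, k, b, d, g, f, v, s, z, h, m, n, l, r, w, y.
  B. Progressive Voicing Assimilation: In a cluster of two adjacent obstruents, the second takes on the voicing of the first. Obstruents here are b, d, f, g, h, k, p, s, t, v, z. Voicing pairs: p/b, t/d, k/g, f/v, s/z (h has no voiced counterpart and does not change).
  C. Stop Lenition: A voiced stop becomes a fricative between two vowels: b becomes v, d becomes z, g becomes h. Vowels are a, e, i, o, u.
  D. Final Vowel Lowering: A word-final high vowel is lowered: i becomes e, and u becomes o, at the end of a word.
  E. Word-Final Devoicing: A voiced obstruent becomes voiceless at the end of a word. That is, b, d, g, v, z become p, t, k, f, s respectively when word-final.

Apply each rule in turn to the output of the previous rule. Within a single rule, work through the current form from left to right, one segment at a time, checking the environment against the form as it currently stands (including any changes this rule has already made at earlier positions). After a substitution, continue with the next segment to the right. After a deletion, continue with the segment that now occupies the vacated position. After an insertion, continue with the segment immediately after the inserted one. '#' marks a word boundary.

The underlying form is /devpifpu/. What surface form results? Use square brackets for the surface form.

[devbvbo]

A Syncope: [devpifpu] → [devpfpu]
B Progressive Voicing Assimilation: [devpfpu] → [devbvbu]
C Stop Lenition: no change — [devbvbu]
D Final Vowel Lowering: [devbvbu] → [devbvbo]
E Word-Final Devoicing: no change — [devbvbo]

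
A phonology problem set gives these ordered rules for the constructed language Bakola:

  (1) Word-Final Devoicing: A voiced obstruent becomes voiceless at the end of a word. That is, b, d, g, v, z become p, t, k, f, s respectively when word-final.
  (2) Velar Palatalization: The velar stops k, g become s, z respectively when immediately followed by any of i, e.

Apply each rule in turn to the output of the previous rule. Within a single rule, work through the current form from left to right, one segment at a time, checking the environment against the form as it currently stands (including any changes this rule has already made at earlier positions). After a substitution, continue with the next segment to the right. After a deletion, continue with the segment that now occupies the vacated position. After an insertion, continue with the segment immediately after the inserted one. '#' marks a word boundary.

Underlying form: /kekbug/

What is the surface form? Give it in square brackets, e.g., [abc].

(1) Word-Final Devoicing: [kekbug] → [kekbuk]
(2) Velar Palatalization: [kekbuk] → [sekbuk]

[sekbuk]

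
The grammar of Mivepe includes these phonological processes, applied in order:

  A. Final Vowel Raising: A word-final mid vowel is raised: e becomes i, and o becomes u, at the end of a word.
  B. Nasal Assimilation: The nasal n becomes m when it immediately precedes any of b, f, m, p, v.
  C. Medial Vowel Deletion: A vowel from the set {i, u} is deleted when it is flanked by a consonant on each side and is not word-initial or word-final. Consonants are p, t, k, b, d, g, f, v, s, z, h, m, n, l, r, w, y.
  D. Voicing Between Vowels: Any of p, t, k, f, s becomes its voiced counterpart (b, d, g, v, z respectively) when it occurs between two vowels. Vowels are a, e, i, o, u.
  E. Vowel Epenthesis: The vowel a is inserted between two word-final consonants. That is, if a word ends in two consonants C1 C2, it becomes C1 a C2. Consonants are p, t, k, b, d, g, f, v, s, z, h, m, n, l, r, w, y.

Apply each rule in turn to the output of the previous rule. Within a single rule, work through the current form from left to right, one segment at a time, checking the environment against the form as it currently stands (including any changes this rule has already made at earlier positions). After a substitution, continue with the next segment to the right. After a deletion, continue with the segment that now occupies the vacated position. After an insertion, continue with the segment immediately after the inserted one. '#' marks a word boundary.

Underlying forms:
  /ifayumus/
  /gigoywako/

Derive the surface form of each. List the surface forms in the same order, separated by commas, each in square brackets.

/ifayumus/:
  A Final Vowel Raising: no change — [ifayumus]
  B Nasal Assimilation: no change — [ifayumus]
  C Medial Vowel Deletion: [ifayumus] → [ifayms]
  D Voicing Between Vowels: [ifayms] → [ivayms]
  E Vowel Epenthesis: [ivayms] → [ivaymas]
/gigoywako/:
  A Final Vowel Raising: [gigoywako] → [gigoywaku]
  B Nasal Assimilation: no change — [gigoywaku]
  C Medial Vowel Deletion: [gigoywaku] → [ggoywaku]
  D Voicing Between Vowels: [ggoywaku] → [ggoywagu]
  E Vowel Epenthesis: no change — [ggoywagu]

[ivaymas], [ggoywagu]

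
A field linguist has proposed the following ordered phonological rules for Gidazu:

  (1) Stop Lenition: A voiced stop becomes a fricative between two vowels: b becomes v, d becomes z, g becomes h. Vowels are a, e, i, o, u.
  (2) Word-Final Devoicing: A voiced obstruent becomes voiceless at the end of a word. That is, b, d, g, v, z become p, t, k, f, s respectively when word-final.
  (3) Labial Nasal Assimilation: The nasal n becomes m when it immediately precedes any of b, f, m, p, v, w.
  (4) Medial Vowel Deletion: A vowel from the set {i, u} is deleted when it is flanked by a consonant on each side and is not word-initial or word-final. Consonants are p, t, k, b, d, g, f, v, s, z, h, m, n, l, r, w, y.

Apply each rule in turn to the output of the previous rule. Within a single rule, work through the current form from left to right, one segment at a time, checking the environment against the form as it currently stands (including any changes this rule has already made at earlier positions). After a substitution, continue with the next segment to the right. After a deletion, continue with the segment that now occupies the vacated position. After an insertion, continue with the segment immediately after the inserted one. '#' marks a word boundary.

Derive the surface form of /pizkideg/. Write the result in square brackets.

(1) Stop Lenition: [pizkideg] → [pizkizeg]
(2) Word-Final Devoicing: [pizkizeg] → [pizkizek]
(3) Labial Nasal Assimilation: no change — [pizkizek]
(4) Medial Vowel Deletion: [pizkizek] → [pzkzek]

[pzkzek]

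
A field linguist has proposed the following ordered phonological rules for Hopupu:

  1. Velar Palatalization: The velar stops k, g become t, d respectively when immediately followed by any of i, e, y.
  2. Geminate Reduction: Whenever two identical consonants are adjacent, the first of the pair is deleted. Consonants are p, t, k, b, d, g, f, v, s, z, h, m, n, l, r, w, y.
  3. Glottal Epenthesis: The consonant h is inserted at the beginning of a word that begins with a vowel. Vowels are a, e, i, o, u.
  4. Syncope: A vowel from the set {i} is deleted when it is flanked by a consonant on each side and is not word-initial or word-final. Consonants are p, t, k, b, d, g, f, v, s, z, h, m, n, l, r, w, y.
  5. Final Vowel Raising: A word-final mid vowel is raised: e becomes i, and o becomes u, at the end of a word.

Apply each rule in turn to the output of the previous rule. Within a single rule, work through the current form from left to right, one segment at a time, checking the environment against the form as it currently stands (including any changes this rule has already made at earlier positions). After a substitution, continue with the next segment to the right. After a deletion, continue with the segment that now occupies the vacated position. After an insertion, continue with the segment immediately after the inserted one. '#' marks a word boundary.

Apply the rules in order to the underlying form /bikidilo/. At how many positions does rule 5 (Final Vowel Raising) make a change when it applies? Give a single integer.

1

1 Velar Palatalization: [bikidilo] → [bitidilo]
2 Geminate Reduction: no change — [bitidilo]
3 Glottal Epenthesis: no change — [bitidilo]
4 Syncope: [bitidilo] → [btdlo]
5 Final Vowel Raising: [btdlo] → [btdlu]
Rule 5 changed 1 position(s).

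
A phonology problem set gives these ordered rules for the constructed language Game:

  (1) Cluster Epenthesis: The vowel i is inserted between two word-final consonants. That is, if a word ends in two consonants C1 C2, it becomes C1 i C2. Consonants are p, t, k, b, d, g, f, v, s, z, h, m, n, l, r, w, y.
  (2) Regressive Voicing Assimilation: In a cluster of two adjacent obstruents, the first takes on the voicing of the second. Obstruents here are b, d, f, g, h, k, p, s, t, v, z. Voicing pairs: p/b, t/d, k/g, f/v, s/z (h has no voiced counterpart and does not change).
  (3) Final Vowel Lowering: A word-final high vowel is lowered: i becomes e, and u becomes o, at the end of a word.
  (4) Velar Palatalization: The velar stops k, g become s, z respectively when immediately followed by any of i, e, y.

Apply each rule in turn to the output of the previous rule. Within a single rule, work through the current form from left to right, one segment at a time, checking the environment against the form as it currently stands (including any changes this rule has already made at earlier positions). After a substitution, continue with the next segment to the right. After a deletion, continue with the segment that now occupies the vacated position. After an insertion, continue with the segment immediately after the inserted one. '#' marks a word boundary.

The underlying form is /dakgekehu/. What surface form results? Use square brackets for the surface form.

(1) Cluster Epenthesis: no change — [dakgekehu]
(2) Regressive Voicing Assimilation: [dakgekehu] → [daggekehu]
(3) Final Vowel Lowering: [daggekehu] → [daggekeho]
(4) Velar Palatalization: [daggekeho] → [dagzeseho]

[dagzeseho]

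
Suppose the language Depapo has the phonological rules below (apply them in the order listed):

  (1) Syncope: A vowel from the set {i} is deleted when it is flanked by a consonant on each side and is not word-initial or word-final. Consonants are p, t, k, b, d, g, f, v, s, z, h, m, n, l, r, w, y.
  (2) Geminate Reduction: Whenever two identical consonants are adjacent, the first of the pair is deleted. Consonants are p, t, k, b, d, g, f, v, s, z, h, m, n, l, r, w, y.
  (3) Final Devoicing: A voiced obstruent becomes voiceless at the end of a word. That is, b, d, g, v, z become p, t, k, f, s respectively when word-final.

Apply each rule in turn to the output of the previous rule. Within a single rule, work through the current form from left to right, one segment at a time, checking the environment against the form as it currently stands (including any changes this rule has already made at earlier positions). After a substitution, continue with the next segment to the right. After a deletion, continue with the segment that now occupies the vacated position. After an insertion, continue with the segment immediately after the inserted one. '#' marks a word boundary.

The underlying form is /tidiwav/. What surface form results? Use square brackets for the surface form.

(1) Syncope: [tidiwav] → [tdwav]
(2) Geminate Reduction: no change — [tdwav]
(3) Final Devoicing: [tdwav] → [tdwaf]

[tdwaf]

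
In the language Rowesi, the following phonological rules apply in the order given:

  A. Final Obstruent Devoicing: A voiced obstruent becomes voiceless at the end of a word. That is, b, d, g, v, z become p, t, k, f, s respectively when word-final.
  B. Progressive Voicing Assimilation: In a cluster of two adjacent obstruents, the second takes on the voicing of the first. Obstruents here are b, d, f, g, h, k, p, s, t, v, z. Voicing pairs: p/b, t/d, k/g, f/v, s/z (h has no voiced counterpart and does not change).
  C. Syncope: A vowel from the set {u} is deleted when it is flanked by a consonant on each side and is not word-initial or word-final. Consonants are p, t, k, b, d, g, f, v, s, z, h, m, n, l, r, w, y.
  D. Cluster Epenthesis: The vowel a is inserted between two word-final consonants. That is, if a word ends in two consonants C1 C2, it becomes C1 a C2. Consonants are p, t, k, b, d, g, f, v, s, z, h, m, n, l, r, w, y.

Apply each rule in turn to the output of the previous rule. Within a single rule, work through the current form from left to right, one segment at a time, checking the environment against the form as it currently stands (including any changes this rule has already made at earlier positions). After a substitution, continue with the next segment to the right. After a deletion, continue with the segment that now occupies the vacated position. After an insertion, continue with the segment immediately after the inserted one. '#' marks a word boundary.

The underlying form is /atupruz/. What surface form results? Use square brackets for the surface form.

[atpras]

A Final Obstruent Devoicing: [atupruz] → [atuprus]
B Progressive Voicing Assimilation: no change — [atuprus]
C Syncope: [atuprus] → [atprs]
D Cluster Epenthesis: [atprs] → [atpras]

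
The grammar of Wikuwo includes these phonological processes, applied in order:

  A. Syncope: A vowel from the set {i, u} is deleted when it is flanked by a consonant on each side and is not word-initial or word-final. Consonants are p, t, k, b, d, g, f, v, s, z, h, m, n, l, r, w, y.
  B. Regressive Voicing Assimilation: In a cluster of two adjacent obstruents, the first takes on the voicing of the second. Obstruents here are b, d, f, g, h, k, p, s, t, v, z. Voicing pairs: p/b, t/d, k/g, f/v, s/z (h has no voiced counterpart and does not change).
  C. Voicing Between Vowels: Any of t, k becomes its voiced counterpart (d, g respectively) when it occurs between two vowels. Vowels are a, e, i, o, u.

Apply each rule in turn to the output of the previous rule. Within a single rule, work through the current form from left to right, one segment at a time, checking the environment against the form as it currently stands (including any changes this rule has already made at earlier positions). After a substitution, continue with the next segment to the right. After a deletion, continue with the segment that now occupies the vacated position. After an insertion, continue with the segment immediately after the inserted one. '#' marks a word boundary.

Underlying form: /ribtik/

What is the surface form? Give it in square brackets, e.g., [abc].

A Syncope: [ribtik] → [rbtk]
B Regressive Voicing Assimilation: [rbtk] → [rptk]
C Voicing Between Vowels: no change — [rptk]

[rptk]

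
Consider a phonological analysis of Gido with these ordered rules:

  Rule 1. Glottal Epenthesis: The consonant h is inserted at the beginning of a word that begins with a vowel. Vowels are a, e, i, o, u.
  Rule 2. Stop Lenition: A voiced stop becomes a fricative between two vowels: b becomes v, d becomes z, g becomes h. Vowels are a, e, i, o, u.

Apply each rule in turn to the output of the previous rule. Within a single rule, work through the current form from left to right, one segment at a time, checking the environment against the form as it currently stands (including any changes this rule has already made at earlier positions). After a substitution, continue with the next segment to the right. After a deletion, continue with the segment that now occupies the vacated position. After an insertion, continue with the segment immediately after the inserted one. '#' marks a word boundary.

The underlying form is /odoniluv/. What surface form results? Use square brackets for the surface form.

[hozoniluv]

Rule 1 Glottal Epenthesis: [odoniluv] → [hodoniluv]
Rule 2 Stop Lenition: [hodoniluv] → [hozoniluv]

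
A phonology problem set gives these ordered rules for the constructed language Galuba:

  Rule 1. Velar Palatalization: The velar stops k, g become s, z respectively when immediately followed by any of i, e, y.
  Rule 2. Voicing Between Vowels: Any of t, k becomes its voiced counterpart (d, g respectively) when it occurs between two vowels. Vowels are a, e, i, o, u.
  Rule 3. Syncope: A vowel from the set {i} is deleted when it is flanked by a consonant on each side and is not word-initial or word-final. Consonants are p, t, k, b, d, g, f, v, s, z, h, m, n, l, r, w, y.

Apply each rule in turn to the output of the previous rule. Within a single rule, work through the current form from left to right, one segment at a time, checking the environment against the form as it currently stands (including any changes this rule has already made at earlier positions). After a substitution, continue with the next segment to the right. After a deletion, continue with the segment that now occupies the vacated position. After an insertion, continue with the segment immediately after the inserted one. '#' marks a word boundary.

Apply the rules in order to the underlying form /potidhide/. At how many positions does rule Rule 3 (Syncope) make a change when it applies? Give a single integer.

2

Rule 1 Velar Palatalization: no change — [potidhide]
Rule 2 Voicing Between Vowels: [potidhide] → [podidhide]
Rule 3 Syncope: [podidhide] → [poddhde]
Rule Rule 3 changed 2 position(s).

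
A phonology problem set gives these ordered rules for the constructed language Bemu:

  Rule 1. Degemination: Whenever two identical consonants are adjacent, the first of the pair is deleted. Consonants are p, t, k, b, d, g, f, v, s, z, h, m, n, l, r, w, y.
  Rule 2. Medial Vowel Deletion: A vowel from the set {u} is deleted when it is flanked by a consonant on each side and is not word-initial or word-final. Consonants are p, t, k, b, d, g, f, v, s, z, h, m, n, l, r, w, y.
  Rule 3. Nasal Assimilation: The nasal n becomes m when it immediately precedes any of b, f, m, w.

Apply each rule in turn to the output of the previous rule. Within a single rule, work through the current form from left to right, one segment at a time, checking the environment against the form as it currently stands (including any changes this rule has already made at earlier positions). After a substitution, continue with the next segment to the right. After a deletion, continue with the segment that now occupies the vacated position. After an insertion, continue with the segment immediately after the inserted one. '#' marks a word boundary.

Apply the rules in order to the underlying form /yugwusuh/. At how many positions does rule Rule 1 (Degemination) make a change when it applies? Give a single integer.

Rule 1 Degemination: no change — [yugwusuh]
Rule 2 Medial Vowel Deletion: [yugwusuh] → [ygwsh]
Rule 3 Nasal Assimilation: no change — [ygwsh]
Rule Rule 1 changed 0 position(s).

0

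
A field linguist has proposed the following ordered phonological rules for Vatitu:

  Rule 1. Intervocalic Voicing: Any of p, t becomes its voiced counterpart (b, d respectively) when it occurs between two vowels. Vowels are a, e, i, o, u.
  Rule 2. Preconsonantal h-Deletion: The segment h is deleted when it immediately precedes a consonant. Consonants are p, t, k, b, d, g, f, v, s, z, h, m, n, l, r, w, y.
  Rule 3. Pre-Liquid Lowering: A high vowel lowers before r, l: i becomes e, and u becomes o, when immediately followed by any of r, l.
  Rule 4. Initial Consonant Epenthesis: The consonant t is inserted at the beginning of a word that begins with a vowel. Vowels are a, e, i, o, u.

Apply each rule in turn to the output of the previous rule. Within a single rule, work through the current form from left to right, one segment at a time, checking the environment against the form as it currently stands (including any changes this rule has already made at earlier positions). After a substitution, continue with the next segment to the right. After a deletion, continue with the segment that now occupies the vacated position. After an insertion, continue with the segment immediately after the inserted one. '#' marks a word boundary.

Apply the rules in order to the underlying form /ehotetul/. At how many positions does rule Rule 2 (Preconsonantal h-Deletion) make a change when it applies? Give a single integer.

0

Rule 1 Intervocalic Voicing: [ehotetul] → [ehodedul]
Rule 2 Preconsonantal h-Deletion: no change — [ehodedul]
Rule 3 Pre-Liquid Lowering: [ehodedul] → [ehodedol]
Rule 4 Initial Consonant Epenthesis: [ehodedol] → [tehodedol]
Rule Rule 2 changed 0 position(s).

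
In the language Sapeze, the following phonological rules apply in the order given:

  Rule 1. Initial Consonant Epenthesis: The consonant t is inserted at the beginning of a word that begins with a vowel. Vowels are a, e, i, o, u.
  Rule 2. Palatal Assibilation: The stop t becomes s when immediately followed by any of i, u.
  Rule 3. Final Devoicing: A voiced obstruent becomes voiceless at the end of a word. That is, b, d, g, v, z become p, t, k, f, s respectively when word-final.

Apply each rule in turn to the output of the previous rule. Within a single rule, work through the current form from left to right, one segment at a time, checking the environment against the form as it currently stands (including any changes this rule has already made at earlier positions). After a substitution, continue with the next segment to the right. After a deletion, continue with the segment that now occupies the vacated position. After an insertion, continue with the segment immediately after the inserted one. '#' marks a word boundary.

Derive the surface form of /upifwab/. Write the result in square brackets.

[supifwap]

Rule 1 Initial Consonant Epenthesis: [upifwab] → [tupifwab]
Rule 2 Palatal Assibilation: [tupifwab] → [supifwab]
Rule 3 Final Devoicing: [supifwab] → [supifwap]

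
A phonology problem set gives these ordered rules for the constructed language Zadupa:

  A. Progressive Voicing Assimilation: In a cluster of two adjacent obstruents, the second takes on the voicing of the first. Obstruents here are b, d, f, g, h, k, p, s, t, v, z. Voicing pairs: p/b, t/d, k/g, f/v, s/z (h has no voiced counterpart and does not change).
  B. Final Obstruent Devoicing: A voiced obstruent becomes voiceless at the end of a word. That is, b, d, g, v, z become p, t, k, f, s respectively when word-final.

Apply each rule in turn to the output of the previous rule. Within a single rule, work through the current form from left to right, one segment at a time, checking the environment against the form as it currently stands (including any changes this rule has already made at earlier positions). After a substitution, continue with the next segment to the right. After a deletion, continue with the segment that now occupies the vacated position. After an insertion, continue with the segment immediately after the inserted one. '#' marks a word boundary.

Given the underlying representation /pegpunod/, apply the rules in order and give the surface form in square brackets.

A Progressive Voicing Assimilation: [pegpunod] → [pegbunod]
B Final Obstruent Devoicing: [pegbunod] → [pegbunot]

[pegbunot]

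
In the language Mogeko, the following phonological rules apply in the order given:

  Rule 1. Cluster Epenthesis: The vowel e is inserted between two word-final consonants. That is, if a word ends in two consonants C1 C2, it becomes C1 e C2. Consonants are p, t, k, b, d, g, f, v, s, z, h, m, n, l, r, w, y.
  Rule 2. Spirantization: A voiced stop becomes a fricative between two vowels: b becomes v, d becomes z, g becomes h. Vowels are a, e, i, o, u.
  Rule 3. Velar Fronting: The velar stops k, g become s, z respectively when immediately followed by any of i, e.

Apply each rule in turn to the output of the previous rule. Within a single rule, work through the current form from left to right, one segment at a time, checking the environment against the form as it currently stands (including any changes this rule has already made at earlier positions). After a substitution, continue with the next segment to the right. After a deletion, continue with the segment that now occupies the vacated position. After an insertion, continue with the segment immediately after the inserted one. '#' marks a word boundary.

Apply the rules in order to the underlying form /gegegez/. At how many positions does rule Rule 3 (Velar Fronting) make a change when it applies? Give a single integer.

Rule 1 Cluster Epenthesis: no change — [gegegez]
Rule 2 Spirantization: [gegegez] → [gehehez]
Rule 3 Velar Fronting: [gehehez] → [zehehez]
Rule Rule 3 changed 1 position(s).

1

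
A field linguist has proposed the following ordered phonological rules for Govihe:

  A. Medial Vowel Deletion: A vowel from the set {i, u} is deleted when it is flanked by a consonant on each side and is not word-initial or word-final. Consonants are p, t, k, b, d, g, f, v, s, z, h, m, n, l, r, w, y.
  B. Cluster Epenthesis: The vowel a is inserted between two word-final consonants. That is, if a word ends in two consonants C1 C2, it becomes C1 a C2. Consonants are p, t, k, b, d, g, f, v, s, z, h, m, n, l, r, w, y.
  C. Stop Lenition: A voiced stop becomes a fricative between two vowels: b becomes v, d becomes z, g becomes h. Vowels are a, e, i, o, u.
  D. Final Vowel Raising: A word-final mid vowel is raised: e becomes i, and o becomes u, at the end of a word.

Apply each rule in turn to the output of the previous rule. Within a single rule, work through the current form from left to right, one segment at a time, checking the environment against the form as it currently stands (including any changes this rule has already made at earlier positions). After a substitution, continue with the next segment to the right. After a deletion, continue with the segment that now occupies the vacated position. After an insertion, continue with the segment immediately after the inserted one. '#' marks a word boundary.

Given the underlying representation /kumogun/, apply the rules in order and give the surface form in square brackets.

[kmohan]

A Medial Vowel Deletion: [kumogun] → [kmogn]
B Cluster Epenthesis: [kmogn] → [kmogan]
C Stop Lenition: [kmogan] → [kmohan]
D Final Vowel Raising: no change — [kmohan]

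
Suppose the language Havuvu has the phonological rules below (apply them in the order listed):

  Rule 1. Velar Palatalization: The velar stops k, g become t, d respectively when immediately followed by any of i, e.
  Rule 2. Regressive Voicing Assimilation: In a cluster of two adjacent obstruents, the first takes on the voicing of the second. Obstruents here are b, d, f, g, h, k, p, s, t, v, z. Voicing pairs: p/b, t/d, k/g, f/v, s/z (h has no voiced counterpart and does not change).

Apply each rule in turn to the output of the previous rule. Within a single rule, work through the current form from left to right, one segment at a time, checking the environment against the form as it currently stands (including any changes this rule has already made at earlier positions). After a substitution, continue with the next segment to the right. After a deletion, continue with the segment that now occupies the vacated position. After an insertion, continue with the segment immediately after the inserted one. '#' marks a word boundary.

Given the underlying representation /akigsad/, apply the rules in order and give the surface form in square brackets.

Rule 1 Velar Palatalization: [akigsad] → [atigsad]
Rule 2 Regressive Voicing Assimilation: [atigsad] → [atiksad]

[atiksad]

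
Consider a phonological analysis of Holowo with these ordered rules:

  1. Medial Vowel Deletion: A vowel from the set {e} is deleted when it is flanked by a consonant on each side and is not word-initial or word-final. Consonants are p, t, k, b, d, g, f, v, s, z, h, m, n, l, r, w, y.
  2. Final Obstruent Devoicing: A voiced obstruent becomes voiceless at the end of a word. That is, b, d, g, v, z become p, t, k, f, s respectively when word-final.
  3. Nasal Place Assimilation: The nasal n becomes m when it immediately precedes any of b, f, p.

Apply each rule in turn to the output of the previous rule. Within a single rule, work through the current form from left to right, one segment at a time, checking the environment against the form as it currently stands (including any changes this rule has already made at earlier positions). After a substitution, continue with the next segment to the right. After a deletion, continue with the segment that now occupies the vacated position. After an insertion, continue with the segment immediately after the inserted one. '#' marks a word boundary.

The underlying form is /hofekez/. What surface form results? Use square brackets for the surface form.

[hofks]

1 Medial Vowel Deletion: [hofekez] → [hofkz]
2 Final Obstruent Devoicing: [hofkz] → [hofks]
3 Nasal Place Assimilation: no change — [hofks]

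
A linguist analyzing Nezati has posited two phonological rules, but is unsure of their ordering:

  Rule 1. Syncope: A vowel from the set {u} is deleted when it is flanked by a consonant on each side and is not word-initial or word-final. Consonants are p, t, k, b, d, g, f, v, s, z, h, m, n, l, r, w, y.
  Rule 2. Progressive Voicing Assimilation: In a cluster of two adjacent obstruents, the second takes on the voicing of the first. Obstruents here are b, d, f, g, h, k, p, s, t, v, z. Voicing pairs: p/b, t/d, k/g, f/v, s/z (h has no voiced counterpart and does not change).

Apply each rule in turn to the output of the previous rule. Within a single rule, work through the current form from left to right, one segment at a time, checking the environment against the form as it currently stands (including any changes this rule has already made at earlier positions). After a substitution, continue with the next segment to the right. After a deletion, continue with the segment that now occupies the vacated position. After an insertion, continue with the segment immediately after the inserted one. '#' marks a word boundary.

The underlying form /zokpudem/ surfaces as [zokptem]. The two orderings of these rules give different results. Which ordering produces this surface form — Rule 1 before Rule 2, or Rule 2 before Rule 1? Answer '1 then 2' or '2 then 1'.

Order 1 then 2:
  1 Syncope: [zokpudem] → [zokpdem]
  2 Progressive Voicing Assimilation: [zokpdem] → [zokptem]
  result: [zokptem]
Order 2 then 1:
  2 Progressive Voicing Assimilation: no change — [zokpudem]
  1 Syncope: [zokpudem] → [zokpdem]
  result: [zokpdem]

1 then 2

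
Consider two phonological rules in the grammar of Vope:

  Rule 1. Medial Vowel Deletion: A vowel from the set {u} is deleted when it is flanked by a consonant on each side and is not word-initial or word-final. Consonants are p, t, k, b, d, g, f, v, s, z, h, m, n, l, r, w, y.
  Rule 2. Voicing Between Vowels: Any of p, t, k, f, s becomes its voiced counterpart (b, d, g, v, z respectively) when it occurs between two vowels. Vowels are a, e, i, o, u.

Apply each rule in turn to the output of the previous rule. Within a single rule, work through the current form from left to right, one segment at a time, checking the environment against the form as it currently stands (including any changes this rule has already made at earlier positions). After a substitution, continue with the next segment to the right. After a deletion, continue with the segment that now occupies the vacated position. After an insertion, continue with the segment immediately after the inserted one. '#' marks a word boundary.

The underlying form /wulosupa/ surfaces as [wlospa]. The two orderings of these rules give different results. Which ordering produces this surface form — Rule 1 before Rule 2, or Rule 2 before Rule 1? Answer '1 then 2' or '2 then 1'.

Order 1 then 2:
  1 Medial Vowel Deletion: [wulosupa] → [wlospa]
  2 Voicing Between Vowels: no change — [wlospa]
  result: [wlospa]
Order 2 then 1:
  2 Voicing Between Vowels: [wulosupa] → [wulozuba]
  1 Medial Vowel Deletion: [wulozuba] → [wlozba]
  result: [wlozba]

1 then 2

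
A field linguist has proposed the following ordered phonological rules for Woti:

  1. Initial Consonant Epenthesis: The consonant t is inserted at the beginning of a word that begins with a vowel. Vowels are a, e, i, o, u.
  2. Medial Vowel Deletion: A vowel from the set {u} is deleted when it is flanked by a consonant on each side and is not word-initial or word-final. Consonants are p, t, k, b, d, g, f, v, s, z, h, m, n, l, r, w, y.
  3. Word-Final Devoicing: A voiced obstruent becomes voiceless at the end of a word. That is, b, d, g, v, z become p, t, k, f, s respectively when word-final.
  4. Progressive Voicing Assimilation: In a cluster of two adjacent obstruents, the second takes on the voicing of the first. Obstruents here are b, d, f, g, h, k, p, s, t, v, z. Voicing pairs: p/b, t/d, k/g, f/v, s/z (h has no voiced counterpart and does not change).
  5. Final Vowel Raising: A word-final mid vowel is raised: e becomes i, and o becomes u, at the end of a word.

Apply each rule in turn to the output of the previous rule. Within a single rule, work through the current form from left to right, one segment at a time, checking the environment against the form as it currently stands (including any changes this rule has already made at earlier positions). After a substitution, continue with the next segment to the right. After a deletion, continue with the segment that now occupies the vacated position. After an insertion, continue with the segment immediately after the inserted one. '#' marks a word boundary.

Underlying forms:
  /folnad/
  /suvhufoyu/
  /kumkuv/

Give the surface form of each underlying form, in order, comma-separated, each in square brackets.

[folnat], [sfhfoyu], [kmkf]

/folnad/:
  1 Initial Consonant Epenthesis: no change — [folnad]
  2 Medial Vowel Deletion: no change — [folnad]
  3 Word-Final Devoicing: [folnad] → [folnat]
  4 Progressive Voicing Assimilation: no change — [folnat]
  5 Final Vowel Raising: no change — [folnat]
/suvhufoyu/:
  1 Initial Consonant Epenthesis: no change — [suvhufoyu]
  2 Medial Vowel Deletion: [suvhufoyu] → [svhfoyu]
  3 Word-Final Devoicing: no change — [svhfoyu]
  4 Progressive Voicing Assimilation: [svhfoyu] → [sfhfoyu]
  5 Final Vowel Raising: no change — [sfhfoyu]
/kumkuv/:
  1 Initial Consonant Epenthesis: no change — [kumkuv]
  2 Medial Vowel Deletion: [kumkuv] → [kmkv]
  3 Word-Final Devoicing: [kmkv] → [kmkf]
  4 Progressive Voicing Assimilation: no change — [kmkf]
  5 Final Vowel Raising: no change — [kmkf]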